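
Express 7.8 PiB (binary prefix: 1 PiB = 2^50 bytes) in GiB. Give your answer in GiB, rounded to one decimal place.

7.8 PiB = 7.8 × 2^50 bytes = 8,782,019,273,372,467.2 bytes
1 GiB = 1,073,741,824 bytes
8,782,019,273,372,467.2 / 1,073,741,824 = 8,178,892.8 GiB

8,178,892.8 GiB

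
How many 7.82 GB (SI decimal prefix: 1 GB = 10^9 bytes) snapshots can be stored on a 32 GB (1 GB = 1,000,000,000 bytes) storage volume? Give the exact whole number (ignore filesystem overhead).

4

Capacity: 32 GB = 32,000,000,000 bytes
Per item: 7.82 GB = 7,820,000,000 bytes
⌊32,000,000,000 / 7,820,000,000⌋ = 4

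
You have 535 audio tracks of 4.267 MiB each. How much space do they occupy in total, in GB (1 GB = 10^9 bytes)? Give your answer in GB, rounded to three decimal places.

Total = 535 × 4.267 MiB = 2282.845 MiB
= 2282.845 × 1,048,576 bytes = 2,393,736,478.72 bytes
1 GB = 1,000,000,000 bytes
2,393,736,478.72 / 1,000,000,000 = 2.394 GB

2.394 GB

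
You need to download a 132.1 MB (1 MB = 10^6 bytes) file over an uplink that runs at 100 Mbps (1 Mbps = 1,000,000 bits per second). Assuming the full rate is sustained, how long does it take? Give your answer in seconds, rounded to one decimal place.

10.6 seconds

132.1 MB = 132,100,000 bytes = 1,056,800,000 bits
100 Mbps = 100,000,000 bits/s
time = 1,056,800,000 / 100,000,000 = 10.6 s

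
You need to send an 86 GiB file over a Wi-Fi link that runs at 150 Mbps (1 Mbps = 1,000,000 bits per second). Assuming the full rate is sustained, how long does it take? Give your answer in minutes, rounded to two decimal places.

86 GiB = 92,341,796,864 bytes = 738,734,374,912 bits
150 Mbps = 150,000,000 bits/s
time = 738,734,374,912 / 150,000,000 = 4,924.896 s
4,924.896 s / 60 = 82.08 minutes

82.08 minutes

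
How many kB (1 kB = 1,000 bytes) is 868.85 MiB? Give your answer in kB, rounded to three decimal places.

868.85 MiB = 868.85 × 2^20 bytes = 911,055,257.6 bytes
1 kB = 1,000 bytes
911,055,257.6 / 1,000 = 911,055.258 kB

911,055.258 kB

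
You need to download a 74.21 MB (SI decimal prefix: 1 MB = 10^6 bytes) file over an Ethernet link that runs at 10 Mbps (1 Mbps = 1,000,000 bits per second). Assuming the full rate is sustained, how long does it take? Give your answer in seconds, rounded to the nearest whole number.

74.21 MB = 74,210,000 bytes = 593,680,000 bits
10 Mbps = 10,000,000 bits/s
time = 593,680,000 / 10,000,000 = 59 s

59 seconds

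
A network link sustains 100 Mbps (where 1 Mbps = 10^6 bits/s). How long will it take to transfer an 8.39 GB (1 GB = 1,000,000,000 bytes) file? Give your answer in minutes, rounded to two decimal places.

11.19 minutes

8.39 GB = 8,390,000,000 bytes = 67,120,000,000 bits
100 Mbps = 100,000,000 bits/s
time = 67,120,000,000 / 100,000,000 = 671.200 s
671.200 s / 60 = 11.19 minutes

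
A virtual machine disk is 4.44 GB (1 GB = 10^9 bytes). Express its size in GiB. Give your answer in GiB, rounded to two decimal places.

4.14 GiB

4.44 GB = 4.44 × 10^9 bytes = 4,440,000,000 bytes
1 GiB = 2^30 bytes = 1,073,741,824 bytes
4,440,000,000 / 1,073,741,824 = 4.14 GiB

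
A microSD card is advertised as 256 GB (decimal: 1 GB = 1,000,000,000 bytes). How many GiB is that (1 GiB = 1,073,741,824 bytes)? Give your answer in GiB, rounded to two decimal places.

256 GB = 256 × 10^9 bytes = 256,000,000,000 bytes
1 GiB = 1,073,741,824 bytes
256,000,000,000 / 1,073,741,824 = 238.42 GiB

238.42 GiB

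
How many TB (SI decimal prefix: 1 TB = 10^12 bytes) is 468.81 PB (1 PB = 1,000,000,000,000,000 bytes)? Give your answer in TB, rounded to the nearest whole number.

468,810 TB

468.81 PB = 468.81 × 10^15 bytes = 468,810,000,000,000,000 bytes
1 TB = 10^12 bytes = 1,000,000,000,000 bytes
468,810,000,000,000,000 / 1,000,000,000,000 = 468,810 TB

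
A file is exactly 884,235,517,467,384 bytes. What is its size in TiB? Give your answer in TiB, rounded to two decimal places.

804.21 TiB

884,235,517,467,384 bytes given.
1 TiB = 2^40 bytes = 1,099,511,627,776 bytes
884,235,517,467,384 / 1,099,511,627,776 = 804.21 TiB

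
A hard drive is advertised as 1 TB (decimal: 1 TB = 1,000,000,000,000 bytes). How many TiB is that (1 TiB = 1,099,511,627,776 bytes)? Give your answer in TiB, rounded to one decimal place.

0.9 TiB

1 TB = 1 × 10^12 bytes = 1,000,000,000,000 bytes
1 TiB = 2^40 bytes = 1,099,511,627,776 bytes
1,000,000,000,000 / 1,099,511,627,776 = 0.9 TiB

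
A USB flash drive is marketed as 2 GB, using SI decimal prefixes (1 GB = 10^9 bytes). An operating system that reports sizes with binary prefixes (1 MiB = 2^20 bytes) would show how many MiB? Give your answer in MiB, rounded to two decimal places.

2 GB × 1,000,000,000 bytes/GB = 2,000,000,000 bytes
1 MiB = 1,048,576 bytes
2,000,000,000 / 1,048,576 = 1,907.35 MiB

1,907.35 MiB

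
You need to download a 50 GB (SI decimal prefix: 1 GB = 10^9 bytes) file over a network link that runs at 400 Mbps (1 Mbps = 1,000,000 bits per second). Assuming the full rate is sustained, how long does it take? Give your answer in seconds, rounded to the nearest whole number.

50 GB = 50,000,000,000 bytes = 400,000,000,000 bits
400 Mbps = 400,000,000 bits/s
time = 400,000,000,000 / 400,000,000 = 1,000 s

1,000 seconds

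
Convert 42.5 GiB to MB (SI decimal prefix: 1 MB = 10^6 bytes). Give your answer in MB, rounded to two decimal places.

42.5 GiB = 42.5 × 2^30 bytes = 45,634,027,520 bytes
1 MB = 10^6 bytes = 1,000,000 bytes
45,634,027,520 / 1,000,000 = 45,634.03 MB

45,634.03 MB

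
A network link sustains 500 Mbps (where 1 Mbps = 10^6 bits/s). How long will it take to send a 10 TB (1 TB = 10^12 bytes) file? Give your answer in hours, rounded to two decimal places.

44.44 hours

10 TB = 10,000,000,000,000 bytes = 80,000,000,000,000 bits
500 Mbps = 500,000,000 bits/s
time = 80,000,000,000,000 / 500,000,000 = 160,000.0000 s
160,000.0000 s / 3600 = 44.44 hours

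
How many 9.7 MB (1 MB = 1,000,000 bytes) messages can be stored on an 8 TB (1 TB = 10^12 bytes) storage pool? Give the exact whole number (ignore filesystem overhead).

824,742

Capacity: 8 TB = 8,000,000,000,000 bytes
Per item: 9.7 MB = 9,700,000 bytes
⌊8,000,000,000,000 / 9,700,000⌋ = 824,742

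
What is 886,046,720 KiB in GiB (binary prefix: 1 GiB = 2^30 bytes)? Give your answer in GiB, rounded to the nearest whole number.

845 GiB

886,046,720 KiB = 886,046,720 × 2^10 bytes = 907,311,841,280 bytes
1 GiB = 2^30 bytes = 1,073,741,824 bytes
907,311,841,280 / 1,073,741,824 = 845 GiB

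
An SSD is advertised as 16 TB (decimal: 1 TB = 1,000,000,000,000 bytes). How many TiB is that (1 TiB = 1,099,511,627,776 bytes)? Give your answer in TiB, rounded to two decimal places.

16 TB × 1,000,000,000,000 bytes/TB = 16,000,000,000,000 bytes
1 TiB = 2^40 bytes = 1,099,511,627,776 bytes
16,000,000,000,000 / 1,099,511,627,776 = 14.55 TiB

14.55 TiB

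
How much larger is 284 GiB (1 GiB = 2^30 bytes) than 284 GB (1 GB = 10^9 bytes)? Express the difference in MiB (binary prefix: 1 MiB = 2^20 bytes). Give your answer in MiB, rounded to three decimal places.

284 GiB = 284 × 1,073,741,824 = 304,942,678,016 bytes
284 GB = 284 × 1,000,000,000 = 284,000,000,000 bytes
difference = 20,942,678,016 bytes
20,942,678,016 / 1,048,576 = 19,972.494 MiB

19,972.494 MiB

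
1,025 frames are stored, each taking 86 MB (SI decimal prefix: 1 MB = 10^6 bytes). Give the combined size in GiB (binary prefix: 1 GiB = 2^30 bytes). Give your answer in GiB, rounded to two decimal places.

Total = 1,025 × 86 MB = 88,150 MB
= 88,150 × 1,000,000 bytes = 88,150,000,000 bytes
1 GiB = 1,073,741,824 bytes
88,150,000,000 / 1,073,741,824 = 82.10 GiB

82.10 GiB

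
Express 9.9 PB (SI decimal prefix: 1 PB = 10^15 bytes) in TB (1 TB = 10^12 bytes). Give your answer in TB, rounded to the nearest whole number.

9.9 PB = 9.9 × 10^15 bytes = 9,900,000,000,000,000 bytes
1 TB = 10^12 bytes = 1,000,000,000,000 bytes
9,900,000,000,000,000 / 1,000,000,000,000 = 9,900 TB

9,900 TB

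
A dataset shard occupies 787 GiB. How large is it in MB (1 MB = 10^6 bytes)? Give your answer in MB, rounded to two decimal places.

845,034.82 MB

787 GiB × 1,073,741,824 bytes/GiB = 845,034,815,488 bytes
1 MB = 10^6 bytes = 1,000,000 bytes
845,034,815,488 / 1,000,000 = 845,034.82 MB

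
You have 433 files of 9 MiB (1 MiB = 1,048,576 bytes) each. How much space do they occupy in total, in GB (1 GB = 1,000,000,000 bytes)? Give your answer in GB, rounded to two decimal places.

Total = 433 × 9 MiB = 3897 MiB
= 3897 × 1,048,576 bytes = 4,086,300,672 bytes
1 GB = 1,000,000,000 bytes
4,086,300,672 / 1,000,000,000 = 4.09 GB

4.09 GB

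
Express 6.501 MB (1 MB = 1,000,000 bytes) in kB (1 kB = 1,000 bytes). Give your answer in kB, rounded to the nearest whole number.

6.501 MB × 1,000,000 bytes/MB = 6,501,000 bytes
1 kB = 1,000 bytes
6,501,000 / 1,000 = 6,501 kB

6,501 kB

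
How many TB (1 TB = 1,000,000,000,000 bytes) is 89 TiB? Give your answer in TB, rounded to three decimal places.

89 TiB × 1,099,511,627,776 bytes/TiB = 97,856,534,872,064 bytes
1 TB = 1,000,000,000,000 bytes
97,856,534,872,064 / 1,000,000,000,000 = 97.857 TB

97.857 TB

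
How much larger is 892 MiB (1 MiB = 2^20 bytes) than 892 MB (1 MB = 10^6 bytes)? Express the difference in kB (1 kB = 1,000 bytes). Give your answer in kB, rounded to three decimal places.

892 MiB = 892 × 1,048,576 = 935,329,792 bytes
892 MB = 892 × 1,000,000 = 892,000,000 bytes
difference = 43,329,792 bytes
43,329,792 / 1,000 = 43,329.792 kB

43,329.792 kB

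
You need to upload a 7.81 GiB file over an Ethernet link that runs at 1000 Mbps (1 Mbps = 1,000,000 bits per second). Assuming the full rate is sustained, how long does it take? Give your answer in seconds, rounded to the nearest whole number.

67 seconds

7.81 GiB = 8,385,923,645.44 bytes = 67,087,389,163.52 bits
1000 Mbps = 1,000,000,000 bits/s
time = 67,087,389,163.52 / 1,000,000,000 = 67 s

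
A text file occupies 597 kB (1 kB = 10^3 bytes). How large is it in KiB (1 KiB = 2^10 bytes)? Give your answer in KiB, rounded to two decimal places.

583.01 KiB

597 kB = 597 × 10^3 bytes = 597,000 bytes
1 KiB = 1,024 bytes
597,000 / 1,024 = 583.01 KiB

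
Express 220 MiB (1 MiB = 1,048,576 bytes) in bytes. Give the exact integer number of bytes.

220 × 1,048,576 = 230,686,720 bytes

230,686,720 bytes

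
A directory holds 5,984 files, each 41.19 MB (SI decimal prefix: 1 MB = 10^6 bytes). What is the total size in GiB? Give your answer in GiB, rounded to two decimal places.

Total = 5,984 × 41.19 MB = 246480.96 MB
= 246480.96 × 1,000,000 bytes = 246,480,960,000 bytes
1 GiB = 1,073,741,824 bytes
246,480,960,000 / 1,073,741,824 = 229.55 GiB

229.55 GiB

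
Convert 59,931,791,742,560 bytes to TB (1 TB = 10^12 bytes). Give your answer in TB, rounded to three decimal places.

59,931,791,742,560 bytes given.
1 TB = 1,000,000,000,000 bytes
59,931,791,742,560 / 1,000,000,000,000 = 59.932 TB

59.932 TB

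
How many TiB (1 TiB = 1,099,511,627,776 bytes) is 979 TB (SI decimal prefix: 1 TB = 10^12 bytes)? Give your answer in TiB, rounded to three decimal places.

979 TB = 979 × 10^12 bytes = 979,000,000,000,000 bytes
1 TiB = 2^40 bytes = 1,099,511,627,776 bytes
979,000,000,000,000 / 1,099,511,627,776 = 890.395 TiB

890.395 TiB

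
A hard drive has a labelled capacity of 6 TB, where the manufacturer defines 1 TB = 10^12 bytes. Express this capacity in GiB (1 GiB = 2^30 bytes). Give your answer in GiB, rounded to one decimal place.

5,587.9 GiB

6 TB × 1,000,000,000,000 bytes/TB = 6,000,000,000,000 bytes
1 GiB = 2^30 bytes = 1,073,741,824 bytes
6,000,000,000,000 / 1,073,741,824 = 5,587.9 GiB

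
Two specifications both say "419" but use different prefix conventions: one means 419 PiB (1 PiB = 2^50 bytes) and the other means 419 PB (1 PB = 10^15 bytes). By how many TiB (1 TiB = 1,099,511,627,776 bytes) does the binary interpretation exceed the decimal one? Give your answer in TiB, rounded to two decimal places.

47,977.72 TiB

419 PiB = 419 × 1,125,899,906,842,624 = 471,752,060,967,059,456 bytes
419 PB = 419 × 1,000,000,000,000,000 = 419,000,000,000,000,000 bytes
difference = 52,752,060,967,059,456 bytes
52,752,060,967,059,456 / 1,099,511,627,776 = 47,977.72 TiB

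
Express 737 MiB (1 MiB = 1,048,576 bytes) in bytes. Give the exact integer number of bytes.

772,800,512 bytes

737 × 1,048,576 = 772,800,512 bytes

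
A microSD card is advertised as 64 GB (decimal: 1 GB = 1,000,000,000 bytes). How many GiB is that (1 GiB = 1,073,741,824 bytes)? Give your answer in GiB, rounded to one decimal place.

64 GB = 64 × 10^9 bytes = 64,000,000,000 bytes
1 GiB = 1,073,741,824 bytes
64,000,000,000 / 1,073,741,824 = 59.6 GiB

59.6 GiB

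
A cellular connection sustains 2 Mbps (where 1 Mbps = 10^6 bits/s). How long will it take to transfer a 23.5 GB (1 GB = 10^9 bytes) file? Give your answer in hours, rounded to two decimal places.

23.5 GB = 23,500,000,000 bytes = 188,000,000,000 bits
2 Mbps = 2,000,000 bits/s
time = 188,000,000,000 / 2,000,000 = 94,000.0000 s
94,000.0000 s / 3600 = 26.11 hours

26.11 hours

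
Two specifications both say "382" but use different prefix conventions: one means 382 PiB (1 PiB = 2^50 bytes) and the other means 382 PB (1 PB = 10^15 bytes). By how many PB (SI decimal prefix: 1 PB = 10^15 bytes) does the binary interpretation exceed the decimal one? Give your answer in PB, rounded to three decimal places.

48.094 PB

382 PiB = 382 × 1,125,899,906,842,624 = 430,093,764,413,882,368 bytes
382 PB = 382 × 1,000,000,000,000,000 = 382,000,000,000,000,000 bytes
difference = 48,093,764,413,882,368 bytes
48,093,764,413,882,368 / 1,000,000,000,000,000 = 48.094 PB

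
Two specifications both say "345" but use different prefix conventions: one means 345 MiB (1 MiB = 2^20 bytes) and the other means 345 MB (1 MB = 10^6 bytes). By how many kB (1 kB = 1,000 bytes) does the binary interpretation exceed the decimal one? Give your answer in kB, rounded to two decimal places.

16,758.72 kB

345 MiB = 345 × 1,048,576 = 361,758,720 bytes
345 MB = 345 × 1,000,000 = 345,000,000 bytes
difference = 16,758,720 bytes
16,758,720 / 1,000 = 16,758.72 kB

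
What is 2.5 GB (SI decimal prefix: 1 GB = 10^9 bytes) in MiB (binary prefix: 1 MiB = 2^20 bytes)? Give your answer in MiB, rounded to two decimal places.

2.5 GB = 2.5 × 10^9 bytes = 2,500,000,000 bytes
1 MiB = 1,048,576 bytes
2,500,000,000 / 1,048,576 = 2,384.19 MiB

2,384.19 MiB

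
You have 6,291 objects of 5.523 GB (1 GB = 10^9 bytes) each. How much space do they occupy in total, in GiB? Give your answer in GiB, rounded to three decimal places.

Total = 6,291 × 5.523 GB = 34745.193 GB
= 34745.193 × 1,000,000,000 bytes = 34,745,193,000,000 bytes
1 GiB = 1,073,741,824 bytes
34,745,193,000,000 / 1,073,741,824 = 32,358.983 GiB

32,358.983 GiB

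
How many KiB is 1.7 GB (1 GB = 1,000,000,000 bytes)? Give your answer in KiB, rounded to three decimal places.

1,660,156.250 KiB

1.7 GB = 1.7 × 10^9 bytes = 1,700,000,000 bytes
1 KiB = 2^10 bytes = 1,024 bytes
1,700,000,000 / 1,024 = 1,660,156.250 KiB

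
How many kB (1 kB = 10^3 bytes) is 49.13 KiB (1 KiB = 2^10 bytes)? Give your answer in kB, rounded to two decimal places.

50.31 kB

49.13 KiB = 49.13 × 2^10 bytes = 50,309.12 bytes
1 kB = 10^3 bytes = 1,000 bytes
50,309.12 / 1,000 = 50.31 kB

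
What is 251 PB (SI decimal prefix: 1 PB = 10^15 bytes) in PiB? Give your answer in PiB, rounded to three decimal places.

222.933 PiB

251 PB × 1,000,000,000,000,000 bytes/PB = 251,000,000,000,000,000 bytes
1 PiB = 1,125,899,906,842,624 bytes
251,000,000,000,000,000 / 1,125,899,906,842,624 = 222.933 PiB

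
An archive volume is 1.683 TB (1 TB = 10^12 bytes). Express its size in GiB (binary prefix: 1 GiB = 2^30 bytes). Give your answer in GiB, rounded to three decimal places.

1.683 TB × 1,000,000,000,000 bytes/TB = 1,683,000,000,000 bytes
1 GiB = 2^30 bytes = 1,073,741,824 bytes
1,683,000,000,000 / 1,073,741,824 = 1,567.416 GiB

1,567.416 GiB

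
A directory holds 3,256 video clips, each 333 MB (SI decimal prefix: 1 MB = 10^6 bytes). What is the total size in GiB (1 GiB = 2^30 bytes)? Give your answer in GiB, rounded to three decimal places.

1,009.785 GiB

Total = 3,256 × 333 MB = 1,084,248 MB
= 1,084,248 × 1,000,000 bytes = 1,084,248,000,000 bytes
1 GiB = 1,073,741,824 bytes
1,084,248,000,000 / 1,073,741,824 = 1,009.785 GiB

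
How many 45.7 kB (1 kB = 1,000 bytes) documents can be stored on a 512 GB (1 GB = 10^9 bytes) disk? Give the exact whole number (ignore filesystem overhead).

11,203,501

Capacity: 512 GB = 512,000,000,000 bytes
Per item: 45.7 kB = 45,700 bytes
⌊512,000,000,000 / 45,700⌋ = 11,203,501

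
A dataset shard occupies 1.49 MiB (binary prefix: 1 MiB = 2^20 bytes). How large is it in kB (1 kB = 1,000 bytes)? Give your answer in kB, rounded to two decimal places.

1.49 MiB = 1.49 × 2^20 bytes = 1,562,378.24 bytes
1 kB = 10^3 bytes = 1,000 bytes
1,562,378.24 / 1,000 = 1,562.38 kB

1,562.38 kB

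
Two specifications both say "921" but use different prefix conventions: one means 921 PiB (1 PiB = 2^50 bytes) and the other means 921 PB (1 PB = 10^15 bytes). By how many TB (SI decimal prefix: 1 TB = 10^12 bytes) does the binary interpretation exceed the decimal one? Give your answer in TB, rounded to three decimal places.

921 PiB = 921 × 1,125,899,906,842,624 = 1,036,953,814,202,056,704 bytes
921 PB = 921 × 1,000,000,000,000,000 = 921,000,000,000,000,000 bytes
difference = 115,953,814,202,056,704 bytes
115,953,814,202,056,704 / 1,000,000,000,000 = 115,953.814 TB

115,953.814 TB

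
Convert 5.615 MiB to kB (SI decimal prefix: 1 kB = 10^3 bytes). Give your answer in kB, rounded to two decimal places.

5.615 MiB × 1,048,576 bytes/MiB = 5,887,754.24 bytes
1 kB = 1,000 bytes
5,887,754.24 / 1,000 = 5,887.75 kB

5,887.75 kB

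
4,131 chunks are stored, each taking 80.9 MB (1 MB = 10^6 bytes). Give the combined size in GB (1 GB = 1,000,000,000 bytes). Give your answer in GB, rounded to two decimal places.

334.20 GB

Total = 4,131 × 80.9 MB = 334197.9 MB
= 334197.9 × 1,000,000 bytes = 334,197,900,000 bytes
1 GB = 1,000,000,000 bytes
334,197,900,000 / 1,000,000,000 = 334.20 GB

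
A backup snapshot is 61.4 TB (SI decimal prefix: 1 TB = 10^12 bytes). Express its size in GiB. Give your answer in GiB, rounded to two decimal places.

61.4 TB = 61.4 × 10^12 bytes = 61,400,000,000,000 bytes
1 GiB = 1,073,741,824 bytes
61,400,000,000,000 / 1,073,741,824 = 57,183.21 GiB

57,183.21 GiB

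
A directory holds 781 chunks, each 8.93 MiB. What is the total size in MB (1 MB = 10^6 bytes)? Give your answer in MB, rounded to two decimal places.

7,313.12 MB

Total = 781 × 8.93 MiB = 6974.33 MiB
= 6974.33 × 1,048,576 bytes = 7,313,115,054.08 bytes
1 MB = 1,000,000 bytes
7,313,115,054.08 / 1,000,000 = 7,313.12 MB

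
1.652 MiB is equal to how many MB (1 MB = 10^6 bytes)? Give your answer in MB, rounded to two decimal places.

1.652 MiB = 1.652 × 2^20 bytes = 1,732,247.552 bytes
1 MB = 10^6 bytes = 1,000,000 bytes
1,732,247.552 / 1,000,000 = 1.73 MB

1.73 MB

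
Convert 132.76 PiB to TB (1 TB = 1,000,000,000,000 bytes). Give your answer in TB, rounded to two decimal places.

132.76 PiB × 1,125,899,906,842,624 bytes/PiB = 149,474,471,632,426,762.24 bytes
1 TB = 1,000,000,000,000 bytes
149,474,471,632,426,762.24 / 1,000,000,000,000 = 149,474.47 TB

149,474.47 TB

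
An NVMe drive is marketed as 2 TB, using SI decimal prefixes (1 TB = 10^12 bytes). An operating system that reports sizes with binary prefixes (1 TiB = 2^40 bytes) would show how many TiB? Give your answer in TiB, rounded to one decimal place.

1.8 TiB

2 TB × 1,000,000,000,000 bytes/TB = 2,000,000,000,000 bytes
1 TiB = 1,099,511,627,776 bytes
2,000,000,000,000 / 1,099,511,627,776 = 1.8 TiB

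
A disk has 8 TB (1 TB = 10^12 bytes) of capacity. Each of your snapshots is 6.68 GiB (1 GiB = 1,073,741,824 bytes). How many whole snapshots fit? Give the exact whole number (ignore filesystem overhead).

1,115

Capacity: 8 TB = 8,000,000,000,000 bytes
Per item: 6.68 GiB = 7,172,595,384.32 bytes
⌊8,000,000,000,000 / 7,172,595,384.32⌋ = 1,115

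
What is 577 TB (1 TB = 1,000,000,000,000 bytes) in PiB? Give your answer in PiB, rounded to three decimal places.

0.512 PiB

577 TB = 577 × 10^12 bytes = 577,000,000,000,000 bytes
1 PiB = 1,125,899,906,842,624 bytes
577,000,000,000,000 / 1,125,899,906,842,624 = 0.512 PiB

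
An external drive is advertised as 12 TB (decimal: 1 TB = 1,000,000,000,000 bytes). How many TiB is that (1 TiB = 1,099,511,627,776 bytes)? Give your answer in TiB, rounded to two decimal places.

10.91 TiB

12 TB = 12 × 10^12 bytes = 12,000,000,000,000 bytes
1 TiB = 2^40 bytes = 1,099,511,627,776 bytes
12,000,000,000,000 / 1,099,511,627,776 = 10.91 TiB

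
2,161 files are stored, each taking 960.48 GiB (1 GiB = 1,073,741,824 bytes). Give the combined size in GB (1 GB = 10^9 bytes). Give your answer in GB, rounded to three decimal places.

2,228,655.609 GB

Total = 2,161 × 960.48 GiB = 2075597.28 GiB
= 2075597.28 × 1,073,741,824 bytes = 2,228,655,609,316,638.72 bytes
1 GB = 1,000,000,000 bytes
2,228,655,609,316,638.72 / 1,000,000,000 = 2,228,655.609 GB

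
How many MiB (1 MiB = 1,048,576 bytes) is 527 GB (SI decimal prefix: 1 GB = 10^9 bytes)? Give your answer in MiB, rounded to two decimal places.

502,586.36 MiB

527 GB × 1,000,000,000 bytes/GB = 527,000,000,000 bytes
1 MiB = 2^20 bytes = 1,048,576 bytes
527,000,000,000 / 1,048,576 = 502,586.36 MiB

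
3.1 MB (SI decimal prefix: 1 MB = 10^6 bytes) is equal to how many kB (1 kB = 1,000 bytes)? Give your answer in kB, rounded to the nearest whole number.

3.1 MB = 3.1 × 10^6 bytes = 3,100,000 bytes
1 kB = 10^3 bytes = 1,000 bytes
3,100,000 / 1,000 = 3,100 kB

3,100 kB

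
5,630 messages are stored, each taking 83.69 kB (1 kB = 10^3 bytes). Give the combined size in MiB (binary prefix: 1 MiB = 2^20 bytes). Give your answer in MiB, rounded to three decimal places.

Total = 5,630 × 83.69 kB = 471174.7 kB
= 471174.7 × 1,000 bytes = 471,174,700 bytes
1 MiB = 1,048,576 bytes
471,174,700 / 1,048,576 = 449.347 MiB

449.347 MiB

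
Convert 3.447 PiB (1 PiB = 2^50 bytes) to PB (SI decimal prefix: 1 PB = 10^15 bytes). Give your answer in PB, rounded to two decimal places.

3.447 PiB = 3.447 × 2^50 bytes = 3,880,976,978,886,524.928 bytes
1 PB = 1,000,000,000,000,000 bytes
3,880,976,978,886,524.928 / 1,000,000,000,000,000 = 3.88 PB

3.88 PB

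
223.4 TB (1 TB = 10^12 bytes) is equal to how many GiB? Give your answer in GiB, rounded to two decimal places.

208,057.46 GiB

223.4 TB × 1,000,000,000,000 bytes/TB = 223,400,000,000,000 bytes
1 GiB = 2^30 bytes = 1,073,741,824 bytes
223,400,000,000,000 / 1,073,741,824 = 208,057.46 GiB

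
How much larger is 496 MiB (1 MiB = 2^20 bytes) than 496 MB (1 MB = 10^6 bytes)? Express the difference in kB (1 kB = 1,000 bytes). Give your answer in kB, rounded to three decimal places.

496 MiB = 496 × 1,048,576 = 520,093,696 bytes
496 MB = 496 × 1,000,000 = 496,000,000 bytes
difference = 24,093,696 bytes
24,093,696 / 1,000 = 24,093.696 kB

24,093.696 kB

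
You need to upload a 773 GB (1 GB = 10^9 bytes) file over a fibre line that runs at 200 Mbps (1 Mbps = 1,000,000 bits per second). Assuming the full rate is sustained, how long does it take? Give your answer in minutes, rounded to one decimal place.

515.3 minutes

773 GB = 773,000,000,000 bytes = 6,184,000,000,000 bits
200 Mbps = 200,000,000 bits/s
time = 6,184,000,000,000 / 200,000,000 = 30,920.00 s
30,920.00 s / 60 = 515.3 minutes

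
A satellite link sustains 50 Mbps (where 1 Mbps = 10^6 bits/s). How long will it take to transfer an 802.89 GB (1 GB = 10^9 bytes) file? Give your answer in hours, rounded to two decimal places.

35.68 hours

802.89 GB = 802,890,000,000 bytes = 6,423,120,000,000 bits
50 Mbps = 50,000,000 bits/s
time = 6,423,120,000,000 / 50,000,000 = 128,462.4000 s
128,462.4000 s / 3600 = 35.68 hours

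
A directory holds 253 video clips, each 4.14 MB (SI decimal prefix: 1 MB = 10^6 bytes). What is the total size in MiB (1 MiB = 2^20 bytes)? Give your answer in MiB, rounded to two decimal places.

998.90 MiB

Total = 253 × 4.14 MB = 1047.42 MB
= 1047.42 × 1,000,000 bytes = 1,047,420,000 bytes
1 MiB = 1,048,576 bytes
1,047,420,000 / 1,048,576 = 998.90 MiB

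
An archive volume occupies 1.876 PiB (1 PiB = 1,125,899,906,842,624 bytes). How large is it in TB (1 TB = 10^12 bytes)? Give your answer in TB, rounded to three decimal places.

1.876 PiB × 1,125,899,906,842,624 bytes/PiB = 2,112,188,225,236,762.624 bytes
1 TB = 1,000,000,000,000 bytes
2,112,188,225,236,762.624 / 1,000,000,000,000 = 2,112.188 TB

2,112.188 TB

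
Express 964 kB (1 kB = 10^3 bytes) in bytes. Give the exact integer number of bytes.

964,000 bytes

964 × 1,000 = 964,000 bytes  (1 kB = 10^3 bytes)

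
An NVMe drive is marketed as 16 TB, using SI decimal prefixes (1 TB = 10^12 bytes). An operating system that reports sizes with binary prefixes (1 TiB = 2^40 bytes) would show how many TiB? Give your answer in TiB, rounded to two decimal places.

14.55 TiB

16 TB = 16 × 10^12 bytes = 16,000,000,000,000 bytes
1 TiB = 1,099,511,627,776 bytes
16,000,000,000,000 / 1,099,511,627,776 = 14.55 TiB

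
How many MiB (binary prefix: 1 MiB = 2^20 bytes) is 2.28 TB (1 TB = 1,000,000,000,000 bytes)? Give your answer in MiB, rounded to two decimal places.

2,174,377.44 MiB

2.28 TB × 1,000,000,000,000 bytes/TB = 2,280,000,000,000 bytes
1 MiB = 1,048,576 bytes
2,280,000,000,000 / 1,048,576 = 2,174,377.44 MiB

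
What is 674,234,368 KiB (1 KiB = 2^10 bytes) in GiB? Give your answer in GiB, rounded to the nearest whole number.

643 GiB

674,234,368 KiB = 674,234,368 × 2^10 bytes = 690,415,992,832 bytes
1 GiB = 2^30 bytes = 1,073,741,824 bytes
690,415,992,832 / 1,073,741,824 = 643 GiB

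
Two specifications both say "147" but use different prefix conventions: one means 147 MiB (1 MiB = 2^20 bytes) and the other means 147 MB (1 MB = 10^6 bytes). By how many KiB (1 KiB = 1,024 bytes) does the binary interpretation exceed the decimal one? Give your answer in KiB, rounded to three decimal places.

6,973.313 KiB

147 MiB = 147 × 1,048,576 = 154,140,672 bytes
147 MB = 147 × 1,000,000 = 147,000,000 bytes
difference = 7,140,672 bytes
7,140,672 / 1,024 = 6,973.313 KiB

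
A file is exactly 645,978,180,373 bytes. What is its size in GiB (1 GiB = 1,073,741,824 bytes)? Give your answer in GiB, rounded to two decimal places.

645,978,180,373 bytes given.
1 GiB = 1,073,741,824 bytes
645,978,180,373 / 1,073,741,824 = 601.61 GiB

601.61 GiB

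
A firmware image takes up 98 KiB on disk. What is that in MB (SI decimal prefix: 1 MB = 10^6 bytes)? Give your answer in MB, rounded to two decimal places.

98 KiB × 1,024 bytes/KiB = 100,352 bytes
1 MB = 1,000,000 bytes
100,352 / 1,000,000 = 0.10 MB

0.10 MB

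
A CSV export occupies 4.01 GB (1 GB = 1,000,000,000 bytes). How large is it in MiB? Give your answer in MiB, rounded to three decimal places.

3,824.234 MiB

4.01 GB = 4.01 × 10^9 bytes = 4,010,000,000 bytes
1 MiB = 1,048,576 bytes
4,010,000,000 / 1,048,576 = 3,824.234 MiB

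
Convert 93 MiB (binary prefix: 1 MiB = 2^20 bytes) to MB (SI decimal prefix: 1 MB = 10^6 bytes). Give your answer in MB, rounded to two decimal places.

93 MiB = 93 × 2^20 bytes = 97,517,568 bytes
1 MB = 10^6 bytes = 1,000,000 bytes
97,517,568 / 1,000,000 = 97.52 MB

97.52 MB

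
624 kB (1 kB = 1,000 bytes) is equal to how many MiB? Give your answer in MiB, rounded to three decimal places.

624 kB × 1,000 bytes/kB = 624,000 bytes
1 MiB = 2^20 bytes = 1,048,576 bytes
624,000 / 1,048,576 = 0.595 MiB

0.595 MiB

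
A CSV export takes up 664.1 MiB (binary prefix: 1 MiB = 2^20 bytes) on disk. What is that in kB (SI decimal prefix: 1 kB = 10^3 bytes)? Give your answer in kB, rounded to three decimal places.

696,359.322 kB

664.1 MiB = 664.1 × 2^20 bytes = 696,359,321.6 bytes
1 kB = 1,000 bytes
696,359,321.6 / 1,000 = 696,359.322 kB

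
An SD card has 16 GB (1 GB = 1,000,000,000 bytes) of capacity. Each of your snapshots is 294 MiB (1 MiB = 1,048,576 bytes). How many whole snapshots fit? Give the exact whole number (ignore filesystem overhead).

Capacity: 16 GB = 16,000,000,000 bytes
Per item: 294 MiB = 308,281,344 bytes
⌊16,000,000,000 / 308,281,344⌋ = 51

51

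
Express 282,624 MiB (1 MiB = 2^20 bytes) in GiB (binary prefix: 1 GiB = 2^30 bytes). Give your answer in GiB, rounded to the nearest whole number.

282,624 MiB × 1,048,576 bytes/MiB = 296,352,743,424 bytes
1 GiB = 2^30 bytes = 1,073,741,824 bytes
296,352,743,424 / 1,073,741,824 = 276 GiB

276 GiB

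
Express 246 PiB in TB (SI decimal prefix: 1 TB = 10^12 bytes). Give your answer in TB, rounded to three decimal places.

276,971.377 TB

246 PiB = 246 × 2^50 bytes = 276,971,377,083,285,504 bytes
1 TB = 10^12 bytes = 1,000,000,000,000 bytes
276,971,377,083,285,504 / 1,000,000,000,000 = 276,971.377 TB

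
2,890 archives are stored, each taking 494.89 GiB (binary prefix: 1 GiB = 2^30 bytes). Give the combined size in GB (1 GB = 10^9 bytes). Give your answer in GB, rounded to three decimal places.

1,535,700.024 GB

Total = 2,890 × 494.89 GiB = 1430232.1 GiB
= 1430232.1 × 1,073,741,824 bytes = 1,535,700,023,797,350.4 bytes
1 GB = 1,000,000,000 bytes
1,535,700,023,797,350.4 / 1,000,000,000 = 1,535,700.024 GB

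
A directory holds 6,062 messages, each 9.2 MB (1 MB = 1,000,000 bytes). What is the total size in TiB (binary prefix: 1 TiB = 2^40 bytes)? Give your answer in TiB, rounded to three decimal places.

Total = 6,062 × 9.2 MB = 55770.4 MB
= 55770.4 × 1,000,000 bytes = 55,770,400,000 bytes
1 TiB = 1,099,511,627,776 bytes
55,770,400,000 / 1,099,511,627,776 = 0.051 TiB

0.051 TiB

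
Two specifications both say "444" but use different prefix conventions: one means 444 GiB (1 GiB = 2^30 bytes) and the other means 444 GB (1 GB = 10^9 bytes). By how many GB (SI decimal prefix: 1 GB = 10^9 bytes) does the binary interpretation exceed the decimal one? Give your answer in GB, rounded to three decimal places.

32.741 GB

444 GiB = 444 × 1,073,741,824 = 476,741,369,856 bytes
444 GB = 444 × 1,000,000,000 = 444,000,000,000 bytes
difference = 32,741,369,856 bytes
32,741,369,856 / 1,000,000,000 = 32.741 GB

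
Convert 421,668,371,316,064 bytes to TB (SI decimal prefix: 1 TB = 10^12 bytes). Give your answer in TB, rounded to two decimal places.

421,668,371,316,064 bytes given.
1 TB = 1,000,000,000,000 bytes
421,668,371,316,064 / 1,000,000,000,000 = 421.67 TB

421.67 TB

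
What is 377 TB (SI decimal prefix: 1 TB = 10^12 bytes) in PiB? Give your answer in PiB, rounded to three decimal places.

377 TB × 1,000,000,000,000 bytes/TB = 377,000,000,000,000 bytes
1 PiB = 2^50 bytes = 1,125,899,906,842,624 bytes
377,000,000,000,000 / 1,125,899,906,842,624 = 0.335 PiB

0.335 PiB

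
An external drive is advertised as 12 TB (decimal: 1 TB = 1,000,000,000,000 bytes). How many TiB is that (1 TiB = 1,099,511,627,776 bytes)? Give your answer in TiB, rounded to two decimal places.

12 TB × 1,000,000,000,000 bytes/TB = 12,000,000,000,000 bytes
1 TiB = 2^40 bytes = 1,099,511,627,776 bytes
12,000,000,000,000 / 1,099,511,627,776 = 10.91 TiB

10.91 TiB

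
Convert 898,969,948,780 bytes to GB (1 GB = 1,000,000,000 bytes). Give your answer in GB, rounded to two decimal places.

898.97 GB

898,969,948,780 bytes given.
1 GB = 1,000,000,000 bytes
898,969,948,780 / 1,000,000,000 = 898.97 GB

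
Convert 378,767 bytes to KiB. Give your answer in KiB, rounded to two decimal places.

378,767 bytes given.
1 KiB = 1,024 bytes
378,767 / 1,024 = 369.89 KiB

369.89 KiB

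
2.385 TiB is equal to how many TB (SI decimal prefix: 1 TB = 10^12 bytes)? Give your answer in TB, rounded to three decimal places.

2.385 TiB = 2.385 × 2^40 bytes = 2,622,335,232,245.76 bytes
1 TB = 10^12 bytes = 1,000,000,000,000 bytes
2,622,335,232,245.76 / 1,000,000,000,000 = 2.622 TB

2.622 TB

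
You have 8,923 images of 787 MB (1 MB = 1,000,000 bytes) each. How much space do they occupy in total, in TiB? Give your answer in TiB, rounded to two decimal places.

6.39 TiB

Total = 8,923 × 787 MB = 7,022,401 MB
= 7,022,401 × 1,000,000 bytes = 7,022,401,000,000 bytes
1 TiB = 1,099,511,627,776 bytes
7,022,401,000,000 / 1,099,511,627,776 = 6.39 TiB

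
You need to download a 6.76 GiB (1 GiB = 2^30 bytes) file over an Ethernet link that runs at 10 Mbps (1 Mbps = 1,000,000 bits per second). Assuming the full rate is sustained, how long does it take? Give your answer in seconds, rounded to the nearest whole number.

6.76 GiB = 7,258,494,730.24 bytes = 58,067,957,841.92 bits
10 Mbps = 10,000,000 bits/s
time = 58,067,957,841.92 / 10,000,000 = 5,807 s

5,807 seconds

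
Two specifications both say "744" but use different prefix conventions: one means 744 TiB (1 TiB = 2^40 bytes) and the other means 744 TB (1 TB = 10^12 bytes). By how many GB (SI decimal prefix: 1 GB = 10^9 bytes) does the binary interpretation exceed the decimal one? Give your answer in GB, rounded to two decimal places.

74,036.65 GB

744 TiB = 744 × 1,099,511,627,776 = 818,036,651,065,344 bytes
744 TB = 744 × 1,000,000,000,000 = 744,000,000,000,000 bytes
difference = 74,036,651,065,344 bytes
74,036,651,065,344 / 1,000,000,000 = 74,036.65 GB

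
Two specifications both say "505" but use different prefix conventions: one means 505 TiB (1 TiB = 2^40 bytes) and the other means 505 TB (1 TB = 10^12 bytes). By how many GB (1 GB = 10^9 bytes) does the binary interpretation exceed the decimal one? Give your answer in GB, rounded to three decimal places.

505 TiB = 505 × 1,099,511,627,776 = 555,253,372,026,880 bytes
505 TB = 505 × 1,000,000,000,000 = 505,000,000,000,000 bytes
difference = 50,253,372,026,880 bytes
50,253,372,026,880 / 1,000,000,000 = 50,253.372 GB

50,253.372 GB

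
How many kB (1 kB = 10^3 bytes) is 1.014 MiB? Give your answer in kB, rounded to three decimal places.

1.014 MiB = 1.014 × 2^20 bytes = 1,063,256.064 bytes
1 kB = 10^3 bytes = 1,000 bytes
1,063,256.064 / 1,000 = 1,063.256 kB

1,063.256 kB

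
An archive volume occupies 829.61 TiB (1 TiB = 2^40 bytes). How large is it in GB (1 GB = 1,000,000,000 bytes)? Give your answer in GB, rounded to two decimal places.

912,165.84 GB

829.61 TiB = 829.61 × 2^40 bytes = 912,165,841,519,247.36 bytes
1 GB = 10^9 bytes = 1,000,000,000 bytes
912,165,841,519,247.36 / 1,000,000,000 = 912,165.84 GB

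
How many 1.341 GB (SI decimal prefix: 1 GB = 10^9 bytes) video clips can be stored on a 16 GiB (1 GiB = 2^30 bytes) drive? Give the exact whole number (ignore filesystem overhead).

12

Capacity: 16 GiB = 17,179,869,184 bytes
Per item: 1.341 GB = 1,341,000,000 bytes
⌊17,179,869,184 / 1,341,000,000⌋ = 12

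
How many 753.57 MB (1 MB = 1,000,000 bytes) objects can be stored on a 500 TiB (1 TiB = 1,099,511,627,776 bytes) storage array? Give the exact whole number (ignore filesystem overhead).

729,535

Capacity: 500 TiB = 549,755,813,888,000 bytes
Per item: 753.57 MB = 753,570,000 bytes
⌊549,755,813,888,000 / 753,570,000⌋ = 729,535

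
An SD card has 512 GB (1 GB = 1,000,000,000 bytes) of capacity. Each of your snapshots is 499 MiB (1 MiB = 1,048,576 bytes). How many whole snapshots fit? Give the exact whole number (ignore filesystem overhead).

Capacity: 512 GB = 512,000,000,000 bytes
Per item: 499 MiB = 523,239,424 bytes
⌊512,000,000,000 / 523,239,424⌋ = 978

978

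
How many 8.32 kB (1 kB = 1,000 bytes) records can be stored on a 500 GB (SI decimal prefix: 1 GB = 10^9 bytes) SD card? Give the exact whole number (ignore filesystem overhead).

60,096,153

Capacity: 500 GB = 500,000,000,000 bytes
Per item: 8.32 kB = 8,320 bytes
⌊500,000,000,000 / 8,320⌋ = 60,096,153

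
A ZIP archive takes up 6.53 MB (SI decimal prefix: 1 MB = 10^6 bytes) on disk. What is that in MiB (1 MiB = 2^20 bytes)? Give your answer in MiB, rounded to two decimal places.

6.53 MB × 1,000,000 bytes/MB = 6,530,000 bytes
1 MiB = 1,048,576 bytes
6,530,000 / 1,048,576 = 6.23 MiB

6.23 MiB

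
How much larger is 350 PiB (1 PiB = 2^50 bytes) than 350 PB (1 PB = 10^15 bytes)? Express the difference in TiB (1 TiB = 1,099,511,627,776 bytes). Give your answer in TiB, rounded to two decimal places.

350 PiB = 350 × 1,125,899,906,842,624 = 394,064,967,394,918,400 bytes
350 PB = 350 × 1,000,000,000,000,000 = 350,000,000,000,000,000 bytes
difference = 44,064,967,394,918,400 bytes
44,064,967,394,918,400 / 1,099,511,627,776 = 40,076.85 TiB

40,076.85 TiB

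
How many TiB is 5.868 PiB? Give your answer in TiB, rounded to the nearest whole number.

6,009 TiB

5.868 PiB = 5.868 × 2^50 bytes = 6,606,780,653,352,517.632 bytes
1 TiB = 2^40 bytes = 1,099,511,627,776 bytes
6,606,780,653,352,517.632 / 1,099,511,627,776 = 6,009 TiB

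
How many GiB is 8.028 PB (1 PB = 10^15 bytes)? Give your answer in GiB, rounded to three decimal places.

8.028 PB × 1,000,000,000,000,000 bytes/PB = 8,028,000,000,000,000 bytes
1 GiB = 1,073,741,824 bytes
8,028,000,000,000,000 / 1,073,741,824 = 7,476,657.629 GiB

7,476,657.629 GiB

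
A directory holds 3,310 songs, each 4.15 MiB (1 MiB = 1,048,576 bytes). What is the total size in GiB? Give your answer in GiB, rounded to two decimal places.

Total = 3,310 × 4.15 MiB = 13736.5 MiB
= 13736.5 × 1,048,576 bytes = 14,403,764,224 bytes
1 GiB = 1,073,741,824 bytes
14,403,764,224 / 1,073,741,824 = 13.41 GiB

13.41 GiB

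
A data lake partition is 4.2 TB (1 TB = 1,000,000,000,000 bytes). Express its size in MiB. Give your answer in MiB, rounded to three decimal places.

4,005,432.129 MiB

4.2 TB × 1,000,000,000,000 bytes/TB = 4,200,000,000,000 bytes
1 MiB = 1,048,576 bytes
4,200,000,000,000 / 1,048,576 = 4,005,432.129 MiB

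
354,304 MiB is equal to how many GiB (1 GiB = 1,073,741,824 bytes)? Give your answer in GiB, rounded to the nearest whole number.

346 GiB

354,304 MiB = 354,304 × 2^20 bytes = 371,514,671,104 bytes
1 GiB = 1,073,741,824 bytes
371,514,671,104 / 1,073,741,824 = 346 GiB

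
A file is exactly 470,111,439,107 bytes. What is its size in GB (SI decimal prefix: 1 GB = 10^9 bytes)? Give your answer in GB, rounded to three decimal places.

470,111,439,107 bytes given.
1 GB = 10^9 bytes = 1,000,000,000 bytes
470,111,439,107 / 1,000,000,000 = 470.111 GB

470.111 GB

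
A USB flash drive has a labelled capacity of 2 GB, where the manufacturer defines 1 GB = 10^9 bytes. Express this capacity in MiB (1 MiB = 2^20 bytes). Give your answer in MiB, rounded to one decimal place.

2 GB × 1,000,000,000 bytes/GB = 2,000,000,000 bytes
1 MiB = 1,048,576 bytes
2,000,000,000 / 1,048,576 = 1,907.3 MiB

1,907.3 MiB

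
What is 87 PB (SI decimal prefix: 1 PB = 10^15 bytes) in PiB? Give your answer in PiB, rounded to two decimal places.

77.27 PiB

87 PB = 87 × 10^15 bytes = 87,000,000,000,000,000 bytes
1 PiB = 2^50 bytes = 1,125,899,906,842,624 bytes
87,000,000,000,000,000 / 1,125,899,906,842,624 = 77.27 PiB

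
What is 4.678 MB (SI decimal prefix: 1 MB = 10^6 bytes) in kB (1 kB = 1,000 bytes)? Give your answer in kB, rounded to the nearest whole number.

4,678 kB

4.678 MB × 1,000,000 bytes/MB = 4,678,000 bytes
1 kB = 1,000 bytes
4,678,000 / 1,000 = 4,678 kB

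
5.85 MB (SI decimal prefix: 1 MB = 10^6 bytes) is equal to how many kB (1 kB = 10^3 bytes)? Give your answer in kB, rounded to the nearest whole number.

5,850 kB

5.85 MB = 5.85 × 10^6 bytes = 5,850,000 bytes
1 kB = 10^3 bytes = 1,000 bytes
5,850,000 / 1,000 = 5,850 kB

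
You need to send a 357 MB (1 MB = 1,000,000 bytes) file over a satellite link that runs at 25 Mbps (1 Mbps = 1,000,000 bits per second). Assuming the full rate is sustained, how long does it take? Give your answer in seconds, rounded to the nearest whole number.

114 seconds

357 MB = 357,000,000 bytes = 2,856,000,000 bits
25 Mbps = 25,000,000 bits/s
time = 2,856,000,000 / 25,000,000 = 114 s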